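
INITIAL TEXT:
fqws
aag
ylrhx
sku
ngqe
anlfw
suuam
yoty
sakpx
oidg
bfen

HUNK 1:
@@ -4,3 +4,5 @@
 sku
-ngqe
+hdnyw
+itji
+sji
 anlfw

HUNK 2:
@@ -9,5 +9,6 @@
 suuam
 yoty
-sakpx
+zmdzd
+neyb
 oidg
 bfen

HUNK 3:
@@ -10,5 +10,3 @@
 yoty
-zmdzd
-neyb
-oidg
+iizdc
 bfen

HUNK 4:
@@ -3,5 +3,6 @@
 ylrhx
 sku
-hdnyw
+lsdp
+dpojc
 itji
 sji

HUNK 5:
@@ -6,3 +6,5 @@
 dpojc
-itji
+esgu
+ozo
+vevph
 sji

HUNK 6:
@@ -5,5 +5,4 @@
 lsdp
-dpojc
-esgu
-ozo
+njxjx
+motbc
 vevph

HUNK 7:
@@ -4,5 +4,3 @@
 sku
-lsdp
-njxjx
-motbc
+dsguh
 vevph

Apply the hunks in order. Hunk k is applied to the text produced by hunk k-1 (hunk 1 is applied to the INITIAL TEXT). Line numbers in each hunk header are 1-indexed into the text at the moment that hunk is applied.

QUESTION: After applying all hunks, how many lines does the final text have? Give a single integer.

Hunk 1: at line 4 remove [ngqe] add [hdnyw,itji,sji] -> 13 lines: fqws aag ylrhx sku hdnyw itji sji anlfw suuam yoty sakpx oidg bfen
Hunk 2: at line 9 remove [sakpx] add [zmdzd,neyb] -> 14 lines: fqws aag ylrhx sku hdnyw itji sji anlfw suuam yoty zmdzd neyb oidg bfen
Hunk 3: at line 10 remove [zmdzd,neyb,oidg] add [iizdc] -> 12 lines: fqws aag ylrhx sku hdnyw itji sji anlfw suuam yoty iizdc bfen
Hunk 4: at line 3 remove [hdnyw] add [lsdp,dpojc] -> 13 lines: fqws aag ylrhx sku lsdp dpojc itji sji anlfw suuam yoty iizdc bfen
Hunk 5: at line 6 remove [itji] add [esgu,ozo,vevph] -> 15 lines: fqws aag ylrhx sku lsdp dpojc esgu ozo vevph sji anlfw suuam yoty iizdc bfen
Hunk 6: at line 5 remove [dpojc,esgu,ozo] add [njxjx,motbc] -> 14 lines: fqws aag ylrhx sku lsdp njxjx motbc vevph sji anlfw suuam yoty iizdc bfen
Hunk 7: at line 4 remove [lsdp,njxjx,motbc] add [dsguh] -> 12 lines: fqws aag ylrhx sku dsguh vevph sji anlfw suuam yoty iizdc bfen
Final line count: 12

Answer: 12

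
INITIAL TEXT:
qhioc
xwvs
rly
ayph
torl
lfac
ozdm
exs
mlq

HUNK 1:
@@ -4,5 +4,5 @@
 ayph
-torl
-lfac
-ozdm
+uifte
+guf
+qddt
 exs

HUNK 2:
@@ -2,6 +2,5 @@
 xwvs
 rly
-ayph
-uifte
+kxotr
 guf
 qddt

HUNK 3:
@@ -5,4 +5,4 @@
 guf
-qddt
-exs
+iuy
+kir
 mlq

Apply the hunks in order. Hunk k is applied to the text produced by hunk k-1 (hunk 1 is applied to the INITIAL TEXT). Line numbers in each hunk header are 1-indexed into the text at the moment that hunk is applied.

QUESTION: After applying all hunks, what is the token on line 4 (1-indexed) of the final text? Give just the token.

Answer: kxotr

Derivation:
Hunk 1: at line 4 remove [torl,lfac,ozdm] add [uifte,guf,qddt] -> 9 lines: qhioc xwvs rly ayph uifte guf qddt exs mlq
Hunk 2: at line 2 remove [ayph,uifte] add [kxotr] -> 8 lines: qhioc xwvs rly kxotr guf qddt exs mlq
Hunk 3: at line 5 remove [qddt,exs] add [iuy,kir] -> 8 lines: qhioc xwvs rly kxotr guf iuy kir mlq
Final line 4: kxotr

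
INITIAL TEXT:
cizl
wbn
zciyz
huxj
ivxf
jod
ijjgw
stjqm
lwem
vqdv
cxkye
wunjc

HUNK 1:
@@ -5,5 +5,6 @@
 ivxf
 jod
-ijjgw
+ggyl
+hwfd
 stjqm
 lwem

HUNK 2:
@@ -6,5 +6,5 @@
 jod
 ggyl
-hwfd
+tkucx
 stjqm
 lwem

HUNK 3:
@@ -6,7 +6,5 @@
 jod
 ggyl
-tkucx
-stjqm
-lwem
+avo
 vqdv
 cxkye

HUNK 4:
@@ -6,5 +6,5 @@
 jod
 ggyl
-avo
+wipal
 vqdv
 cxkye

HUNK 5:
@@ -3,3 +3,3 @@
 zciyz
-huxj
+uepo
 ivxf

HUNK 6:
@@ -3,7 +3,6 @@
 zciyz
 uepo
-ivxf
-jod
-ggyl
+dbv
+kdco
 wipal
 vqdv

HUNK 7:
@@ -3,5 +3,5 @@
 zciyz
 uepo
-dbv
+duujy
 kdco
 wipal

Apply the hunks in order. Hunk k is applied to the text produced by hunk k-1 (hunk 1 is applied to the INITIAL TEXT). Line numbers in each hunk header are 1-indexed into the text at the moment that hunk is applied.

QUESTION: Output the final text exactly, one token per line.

Answer: cizl
wbn
zciyz
uepo
duujy
kdco
wipal
vqdv
cxkye
wunjc

Derivation:
Hunk 1: at line 5 remove [ijjgw] add [ggyl,hwfd] -> 13 lines: cizl wbn zciyz huxj ivxf jod ggyl hwfd stjqm lwem vqdv cxkye wunjc
Hunk 2: at line 6 remove [hwfd] add [tkucx] -> 13 lines: cizl wbn zciyz huxj ivxf jod ggyl tkucx stjqm lwem vqdv cxkye wunjc
Hunk 3: at line 6 remove [tkucx,stjqm,lwem] add [avo] -> 11 lines: cizl wbn zciyz huxj ivxf jod ggyl avo vqdv cxkye wunjc
Hunk 4: at line 6 remove [avo] add [wipal] -> 11 lines: cizl wbn zciyz huxj ivxf jod ggyl wipal vqdv cxkye wunjc
Hunk 5: at line 3 remove [huxj] add [uepo] -> 11 lines: cizl wbn zciyz uepo ivxf jod ggyl wipal vqdv cxkye wunjc
Hunk 6: at line 3 remove [ivxf,jod,ggyl] add [dbv,kdco] -> 10 lines: cizl wbn zciyz uepo dbv kdco wipal vqdv cxkye wunjc
Hunk 7: at line 3 remove [dbv] add [duujy] -> 10 lines: cizl wbn zciyz uepo duujy kdco wipal vqdv cxkye wunjc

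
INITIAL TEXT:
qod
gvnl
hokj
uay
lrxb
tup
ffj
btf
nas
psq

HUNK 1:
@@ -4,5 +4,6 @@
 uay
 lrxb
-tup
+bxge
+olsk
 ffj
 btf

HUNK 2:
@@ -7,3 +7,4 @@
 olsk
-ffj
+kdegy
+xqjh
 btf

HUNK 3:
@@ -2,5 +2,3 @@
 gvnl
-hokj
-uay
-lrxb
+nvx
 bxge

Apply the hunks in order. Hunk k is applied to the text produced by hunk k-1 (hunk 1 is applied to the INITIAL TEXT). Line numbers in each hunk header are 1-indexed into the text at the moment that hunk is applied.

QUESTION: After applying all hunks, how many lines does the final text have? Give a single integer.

Answer: 10

Derivation:
Hunk 1: at line 4 remove [tup] add [bxge,olsk] -> 11 lines: qod gvnl hokj uay lrxb bxge olsk ffj btf nas psq
Hunk 2: at line 7 remove [ffj] add [kdegy,xqjh] -> 12 lines: qod gvnl hokj uay lrxb bxge olsk kdegy xqjh btf nas psq
Hunk 3: at line 2 remove [hokj,uay,lrxb] add [nvx] -> 10 lines: qod gvnl nvx bxge olsk kdegy xqjh btf nas psq
Final line count: 10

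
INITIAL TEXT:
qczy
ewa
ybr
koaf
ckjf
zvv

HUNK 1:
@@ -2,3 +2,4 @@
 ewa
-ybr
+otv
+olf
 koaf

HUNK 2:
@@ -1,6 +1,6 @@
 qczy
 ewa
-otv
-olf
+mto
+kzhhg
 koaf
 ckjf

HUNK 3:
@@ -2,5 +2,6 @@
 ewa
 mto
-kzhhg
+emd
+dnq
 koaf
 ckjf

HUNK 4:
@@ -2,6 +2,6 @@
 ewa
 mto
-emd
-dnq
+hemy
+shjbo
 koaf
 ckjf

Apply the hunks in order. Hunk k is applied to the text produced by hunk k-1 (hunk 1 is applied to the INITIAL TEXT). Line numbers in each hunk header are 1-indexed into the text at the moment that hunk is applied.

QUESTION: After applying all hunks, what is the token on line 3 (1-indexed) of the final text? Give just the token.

Answer: mto

Derivation:
Hunk 1: at line 2 remove [ybr] add [otv,olf] -> 7 lines: qczy ewa otv olf koaf ckjf zvv
Hunk 2: at line 1 remove [otv,olf] add [mto,kzhhg] -> 7 lines: qczy ewa mto kzhhg koaf ckjf zvv
Hunk 3: at line 2 remove [kzhhg] add [emd,dnq] -> 8 lines: qczy ewa mto emd dnq koaf ckjf zvv
Hunk 4: at line 2 remove [emd,dnq] add [hemy,shjbo] -> 8 lines: qczy ewa mto hemy shjbo koaf ckjf zvv
Final line 3: mto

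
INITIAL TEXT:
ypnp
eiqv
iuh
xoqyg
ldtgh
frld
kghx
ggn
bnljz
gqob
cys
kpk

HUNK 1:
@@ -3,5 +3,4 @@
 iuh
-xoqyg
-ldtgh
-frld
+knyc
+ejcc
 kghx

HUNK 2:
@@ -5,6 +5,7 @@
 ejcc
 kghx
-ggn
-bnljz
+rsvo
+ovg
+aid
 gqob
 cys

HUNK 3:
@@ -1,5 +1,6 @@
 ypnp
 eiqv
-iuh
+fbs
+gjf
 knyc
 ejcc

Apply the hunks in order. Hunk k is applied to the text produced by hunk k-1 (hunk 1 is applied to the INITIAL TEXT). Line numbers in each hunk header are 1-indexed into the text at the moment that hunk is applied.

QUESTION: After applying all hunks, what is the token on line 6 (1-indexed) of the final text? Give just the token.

Hunk 1: at line 3 remove [xoqyg,ldtgh,frld] add [knyc,ejcc] -> 11 lines: ypnp eiqv iuh knyc ejcc kghx ggn bnljz gqob cys kpk
Hunk 2: at line 5 remove [ggn,bnljz] add [rsvo,ovg,aid] -> 12 lines: ypnp eiqv iuh knyc ejcc kghx rsvo ovg aid gqob cys kpk
Hunk 3: at line 1 remove [iuh] add [fbs,gjf] -> 13 lines: ypnp eiqv fbs gjf knyc ejcc kghx rsvo ovg aid gqob cys kpk
Final line 6: ejcc

Answer: ejcc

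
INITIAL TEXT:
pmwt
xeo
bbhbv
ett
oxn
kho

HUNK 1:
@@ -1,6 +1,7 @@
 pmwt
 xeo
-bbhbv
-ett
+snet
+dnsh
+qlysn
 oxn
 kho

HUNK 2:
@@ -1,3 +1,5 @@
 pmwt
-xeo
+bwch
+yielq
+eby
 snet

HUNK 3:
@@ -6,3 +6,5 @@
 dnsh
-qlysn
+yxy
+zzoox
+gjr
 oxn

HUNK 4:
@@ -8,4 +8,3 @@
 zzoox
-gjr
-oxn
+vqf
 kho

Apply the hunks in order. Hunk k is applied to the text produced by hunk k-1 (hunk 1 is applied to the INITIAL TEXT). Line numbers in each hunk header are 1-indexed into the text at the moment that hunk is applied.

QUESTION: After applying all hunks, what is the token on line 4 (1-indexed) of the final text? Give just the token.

Hunk 1: at line 1 remove [bbhbv,ett] add [snet,dnsh,qlysn] -> 7 lines: pmwt xeo snet dnsh qlysn oxn kho
Hunk 2: at line 1 remove [xeo] add [bwch,yielq,eby] -> 9 lines: pmwt bwch yielq eby snet dnsh qlysn oxn kho
Hunk 3: at line 6 remove [qlysn] add [yxy,zzoox,gjr] -> 11 lines: pmwt bwch yielq eby snet dnsh yxy zzoox gjr oxn kho
Hunk 4: at line 8 remove [gjr,oxn] add [vqf] -> 10 lines: pmwt bwch yielq eby snet dnsh yxy zzoox vqf kho
Final line 4: eby

Answer: eby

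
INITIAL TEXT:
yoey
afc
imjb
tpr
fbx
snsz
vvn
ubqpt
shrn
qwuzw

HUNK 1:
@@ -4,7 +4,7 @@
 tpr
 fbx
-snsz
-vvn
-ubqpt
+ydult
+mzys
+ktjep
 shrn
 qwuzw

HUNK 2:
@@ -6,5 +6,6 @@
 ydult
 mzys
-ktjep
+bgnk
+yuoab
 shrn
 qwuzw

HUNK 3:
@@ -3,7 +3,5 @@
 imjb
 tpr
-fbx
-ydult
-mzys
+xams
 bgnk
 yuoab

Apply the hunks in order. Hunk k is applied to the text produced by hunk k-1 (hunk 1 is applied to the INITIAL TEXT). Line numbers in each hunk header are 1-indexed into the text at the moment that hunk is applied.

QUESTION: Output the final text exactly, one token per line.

Hunk 1: at line 4 remove [snsz,vvn,ubqpt] add [ydult,mzys,ktjep] -> 10 lines: yoey afc imjb tpr fbx ydult mzys ktjep shrn qwuzw
Hunk 2: at line 6 remove [ktjep] add [bgnk,yuoab] -> 11 lines: yoey afc imjb tpr fbx ydult mzys bgnk yuoab shrn qwuzw
Hunk 3: at line 3 remove [fbx,ydult,mzys] add [xams] -> 9 lines: yoey afc imjb tpr xams bgnk yuoab shrn qwuzw

Answer: yoey
afc
imjb
tpr
xams
bgnk
yuoab
shrn
qwuzw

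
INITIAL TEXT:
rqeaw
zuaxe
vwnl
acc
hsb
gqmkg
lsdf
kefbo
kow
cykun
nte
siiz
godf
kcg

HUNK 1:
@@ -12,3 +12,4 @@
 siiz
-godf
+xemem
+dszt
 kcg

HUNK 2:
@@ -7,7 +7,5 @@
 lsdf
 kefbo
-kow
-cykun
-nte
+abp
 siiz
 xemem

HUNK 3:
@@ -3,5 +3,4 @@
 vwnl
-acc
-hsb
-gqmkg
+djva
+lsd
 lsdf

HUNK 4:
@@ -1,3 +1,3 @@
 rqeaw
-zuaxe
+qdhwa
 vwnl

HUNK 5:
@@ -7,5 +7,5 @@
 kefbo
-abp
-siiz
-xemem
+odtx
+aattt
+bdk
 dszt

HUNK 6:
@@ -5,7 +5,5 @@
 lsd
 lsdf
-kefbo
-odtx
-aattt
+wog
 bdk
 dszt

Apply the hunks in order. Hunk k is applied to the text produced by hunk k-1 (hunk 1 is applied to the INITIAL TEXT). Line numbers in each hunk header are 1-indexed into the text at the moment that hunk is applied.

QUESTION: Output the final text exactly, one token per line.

Answer: rqeaw
qdhwa
vwnl
djva
lsd
lsdf
wog
bdk
dszt
kcg

Derivation:
Hunk 1: at line 12 remove [godf] add [xemem,dszt] -> 15 lines: rqeaw zuaxe vwnl acc hsb gqmkg lsdf kefbo kow cykun nte siiz xemem dszt kcg
Hunk 2: at line 7 remove [kow,cykun,nte] add [abp] -> 13 lines: rqeaw zuaxe vwnl acc hsb gqmkg lsdf kefbo abp siiz xemem dszt kcg
Hunk 3: at line 3 remove [acc,hsb,gqmkg] add [djva,lsd] -> 12 lines: rqeaw zuaxe vwnl djva lsd lsdf kefbo abp siiz xemem dszt kcg
Hunk 4: at line 1 remove [zuaxe] add [qdhwa] -> 12 lines: rqeaw qdhwa vwnl djva lsd lsdf kefbo abp siiz xemem dszt kcg
Hunk 5: at line 7 remove [abp,siiz,xemem] add [odtx,aattt,bdk] -> 12 lines: rqeaw qdhwa vwnl djva lsd lsdf kefbo odtx aattt bdk dszt kcg
Hunk 6: at line 5 remove [kefbo,odtx,aattt] add [wog] -> 10 lines: rqeaw qdhwa vwnl djva lsd lsdf wog bdk dszt kcg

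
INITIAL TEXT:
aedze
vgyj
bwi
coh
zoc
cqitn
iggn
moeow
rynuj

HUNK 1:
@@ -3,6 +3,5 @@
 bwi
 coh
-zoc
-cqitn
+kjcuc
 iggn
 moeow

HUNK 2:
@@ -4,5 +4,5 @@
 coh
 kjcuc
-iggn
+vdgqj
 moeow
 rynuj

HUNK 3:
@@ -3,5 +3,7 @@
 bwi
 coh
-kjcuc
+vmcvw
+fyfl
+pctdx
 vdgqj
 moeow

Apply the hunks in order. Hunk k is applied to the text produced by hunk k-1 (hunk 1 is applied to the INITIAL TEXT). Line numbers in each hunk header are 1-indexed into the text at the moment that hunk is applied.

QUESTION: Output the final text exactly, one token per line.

Hunk 1: at line 3 remove [zoc,cqitn] add [kjcuc] -> 8 lines: aedze vgyj bwi coh kjcuc iggn moeow rynuj
Hunk 2: at line 4 remove [iggn] add [vdgqj] -> 8 lines: aedze vgyj bwi coh kjcuc vdgqj moeow rynuj
Hunk 3: at line 3 remove [kjcuc] add [vmcvw,fyfl,pctdx] -> 10 lines: aedze vgyj bwi coh vmcvw fyfl pctdx vdgqj moeow rynuj

Answer: aedze
vgyj
bwi
coh
vmcvw
fyfl
pctdx
vdgqj
moeow
rynuj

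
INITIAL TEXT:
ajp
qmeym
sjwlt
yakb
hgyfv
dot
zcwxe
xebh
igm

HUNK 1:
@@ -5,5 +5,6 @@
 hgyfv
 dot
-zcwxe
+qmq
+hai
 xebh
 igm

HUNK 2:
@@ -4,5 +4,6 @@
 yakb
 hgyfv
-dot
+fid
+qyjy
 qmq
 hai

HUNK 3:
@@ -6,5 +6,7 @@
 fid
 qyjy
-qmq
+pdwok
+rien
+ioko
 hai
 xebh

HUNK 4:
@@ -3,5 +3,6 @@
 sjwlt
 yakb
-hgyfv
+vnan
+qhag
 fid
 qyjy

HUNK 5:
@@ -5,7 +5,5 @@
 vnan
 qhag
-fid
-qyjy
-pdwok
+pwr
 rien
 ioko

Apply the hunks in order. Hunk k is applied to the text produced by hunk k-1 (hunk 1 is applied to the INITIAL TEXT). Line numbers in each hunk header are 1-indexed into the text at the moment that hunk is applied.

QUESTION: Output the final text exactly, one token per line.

Answer: ajp
qmeym
sjwlt
yakb
vnan
qhag
pwr
rien
ioko
hai
xebh
igm

Derivation:
Hunk 1: at line 5 remove [zcwxe] add [qmq,hai] -> 10 lines: ajp qmeym sjwlt yakb hgyfv dot qmq hai xebh igm
Hunk 2: at line 4 remove [dot] add [fid,qyjy] -> 11 lines: ajp qmeym sjwlt yakb hgyfv fid qyjy qmq hai xebh igm
Hunk 3: at line 6 remove [qmq] add [pdwok,rien,ioko] -> 13 lines: ajp qmeym sjwlt yakb hgyfv fid qyjy pdwok rien ioko hai xebh igm
Hunk 4: at line 3 remove [hgyfv] add [vnan,qhag] -> 14 lines: ajp qmeym sjwlt yakb vnan qhag fid qyjy pdwok rien ioko hai xebh igm
Hunk 5: at line 5 remove [fid,qyjy,pdwok] add [pwr] -> 12 lines: ajp qmeym sjwlt yakb vnan qhag pwr rien ioko hai xebh igm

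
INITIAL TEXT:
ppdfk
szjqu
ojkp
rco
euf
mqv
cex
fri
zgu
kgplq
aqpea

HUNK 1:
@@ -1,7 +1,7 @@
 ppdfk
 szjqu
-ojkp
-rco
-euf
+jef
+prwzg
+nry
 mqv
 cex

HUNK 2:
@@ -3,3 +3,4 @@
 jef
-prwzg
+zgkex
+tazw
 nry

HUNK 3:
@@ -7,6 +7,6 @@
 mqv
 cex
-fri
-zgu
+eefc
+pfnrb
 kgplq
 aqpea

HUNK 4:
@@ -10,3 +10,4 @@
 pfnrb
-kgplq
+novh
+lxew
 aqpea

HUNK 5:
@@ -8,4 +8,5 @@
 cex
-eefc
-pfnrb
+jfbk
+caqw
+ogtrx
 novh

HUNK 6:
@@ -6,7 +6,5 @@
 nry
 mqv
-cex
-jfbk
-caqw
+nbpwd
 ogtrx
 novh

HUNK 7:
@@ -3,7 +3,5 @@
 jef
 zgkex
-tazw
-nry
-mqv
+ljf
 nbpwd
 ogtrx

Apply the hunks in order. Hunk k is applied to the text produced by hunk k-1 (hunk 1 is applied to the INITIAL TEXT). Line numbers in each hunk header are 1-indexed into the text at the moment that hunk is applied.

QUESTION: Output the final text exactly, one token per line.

Answer: ppdfk
szjqu
jef
zgkex
ljf
nbpwd
ogtrx
novh
lxew
aqpea

Derivation:
Hunk 1: at line 1 remove [ojkp,rco,euf] add [jef,prwzg,nry] -> 11 lines: ppdfk szjqu jef prwzg nry mqv cex fri zgu kgplq aqpea
Hunk 2: at line 3 remove [prwzg] add [zgkex,tazw] -> 12 lines: ppdfk szjqu jef zgkex tazw nry mqv cex fri zgu kgplq aqpea
Hunk 3: at line 7 remove [fri,zgu] add [eefc,pfnrb] -> 12 lines: ppdfk szjqu jef zgkex tazw nry mqv cex eefc pfnrb kgplq aqpea
Hunk 4: at line 10 remove [kgplq] add [novh,lxew] -> 13 lines: ppdfk szjqu jef zgkex tazw nry mqv cex eefc pfnrb novh lxew aqpea
Hunk 5: at line 8 remove [eefc,pfnrb] add [jfbk,caqw,ogtrx] -> 14 lines: ppdfk szjqu jef zgkex tazw nry mqv cex jfbk caqw ogtrx novh lxew aqpea
Hunk 6: at line 6 remove [cex,jfbk,caqw] add [nbpwd] -> 12 lines: ppdfk szjqu jef zgkex tazw nry mqv nbpwd ogtrx novh lxew aqpea
Hunk 7: at line 3 remove [tazw,nry,mqv] add [ljf] -> 10 lines: ppdfk szjqu jef zgkex ljf nbpwd ogtrx novh lxew aqpea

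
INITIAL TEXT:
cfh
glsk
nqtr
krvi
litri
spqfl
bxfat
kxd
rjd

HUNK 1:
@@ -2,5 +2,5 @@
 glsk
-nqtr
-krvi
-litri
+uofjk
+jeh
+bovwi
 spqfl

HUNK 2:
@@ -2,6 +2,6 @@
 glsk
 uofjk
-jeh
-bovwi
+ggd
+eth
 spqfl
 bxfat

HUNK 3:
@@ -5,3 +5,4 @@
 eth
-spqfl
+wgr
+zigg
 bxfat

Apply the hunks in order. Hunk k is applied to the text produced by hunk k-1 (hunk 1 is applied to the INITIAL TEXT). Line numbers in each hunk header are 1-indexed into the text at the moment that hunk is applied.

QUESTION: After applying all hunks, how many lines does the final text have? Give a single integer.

Answer: 10

Derivation:
Hunk 1: at line 2 remove [nqtr,krvi,litri] add [uofjk,jeh,bovwi] -> 9 lines: cfh glsk uofjk jeh bovwi spqfl bxfat kxd rjd
Hunk 2: at line 2 remove [jeh,bovwi] add [ggd,eth] -> 9 lines: cfh glsk uofjk ggd eth spqfl bxfat kxd rjd
Hunk 3: at line 5 remove [spqfl] add [wgr,zigg] -> 10 lines: cfh glsk uofjk ggd eth wgr zigg bxfat kxd rjd
Final line count: 10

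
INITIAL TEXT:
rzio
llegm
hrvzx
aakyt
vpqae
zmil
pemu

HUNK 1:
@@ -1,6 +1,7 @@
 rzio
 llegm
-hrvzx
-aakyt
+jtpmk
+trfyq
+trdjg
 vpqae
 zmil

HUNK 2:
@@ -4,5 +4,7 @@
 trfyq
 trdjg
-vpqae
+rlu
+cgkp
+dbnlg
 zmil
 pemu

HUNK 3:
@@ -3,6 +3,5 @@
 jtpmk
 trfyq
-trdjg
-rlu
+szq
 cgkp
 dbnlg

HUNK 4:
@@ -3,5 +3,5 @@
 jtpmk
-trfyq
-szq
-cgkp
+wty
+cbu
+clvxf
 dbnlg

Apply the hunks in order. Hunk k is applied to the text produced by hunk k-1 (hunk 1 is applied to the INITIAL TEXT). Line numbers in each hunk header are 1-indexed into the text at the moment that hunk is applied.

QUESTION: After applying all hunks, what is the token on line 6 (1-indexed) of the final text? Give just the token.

Answer: clvxf

Derivation:
Hunk 1: at line 1 remove [hrvzx,aakyt] add [jtpmk,trfyq,trdjg] -> 8 lines: rzio llegm jtpmk trfyq trdjg vpqae zmil pemu
Hunk 2: at line 4 remove [vpqae] add [rlu,cgkp,dbnlg] -> 10 lines: rzio llegm jtpmk trfyq trdjg rlu cgkp dbnlg zmil pemu
Hunk 3: at line 3 remove [trdjg,rlu] add [szq] -> 9 lines: rzio llegm jtpmk trfyq szq cgkp dbnlg zmil pemu
Hunk 4: at line 3 remove [trfyq,szq,cgkp] add [wty,cbu,clvxf] -> 9 lines: rzio llegm jtpmk wty cbu clvxf dbnlg zmil pemu
Final line 6: clvxf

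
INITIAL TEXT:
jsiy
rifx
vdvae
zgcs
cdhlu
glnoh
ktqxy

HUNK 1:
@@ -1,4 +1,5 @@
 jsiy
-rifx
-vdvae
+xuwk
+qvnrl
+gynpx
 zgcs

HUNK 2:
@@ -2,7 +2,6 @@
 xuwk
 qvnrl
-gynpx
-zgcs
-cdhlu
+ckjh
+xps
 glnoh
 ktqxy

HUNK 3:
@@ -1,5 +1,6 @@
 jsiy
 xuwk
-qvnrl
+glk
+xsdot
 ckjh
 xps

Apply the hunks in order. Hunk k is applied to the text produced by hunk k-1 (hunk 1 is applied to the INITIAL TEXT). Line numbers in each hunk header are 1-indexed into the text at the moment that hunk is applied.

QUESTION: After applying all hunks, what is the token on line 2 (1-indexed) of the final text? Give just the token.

Answer: xuwk

Derivation:
Hunk 1: at line 1 remove [rifx,vdvae] add [xuwk,qvnrl,gynpx] -> 8 lines: jsiy xuwk qvnrl gynpx zgcs cdhlu glnoh ktqxy
Hunk 2: at line 2 remove [gynpx,zgcs,cdhlu] add [ckjh,xps] -> 7 lines: jsiy xuwk qvnrl ckjh xps glnoh ktqxy
Hunk 3: at line 1 remove [qvnrl] add [glk,xsdot] -> 8 lines: jsiy xuwk glk xsdot ckjh xps glnoh ktqxy
Final line 2: xuwk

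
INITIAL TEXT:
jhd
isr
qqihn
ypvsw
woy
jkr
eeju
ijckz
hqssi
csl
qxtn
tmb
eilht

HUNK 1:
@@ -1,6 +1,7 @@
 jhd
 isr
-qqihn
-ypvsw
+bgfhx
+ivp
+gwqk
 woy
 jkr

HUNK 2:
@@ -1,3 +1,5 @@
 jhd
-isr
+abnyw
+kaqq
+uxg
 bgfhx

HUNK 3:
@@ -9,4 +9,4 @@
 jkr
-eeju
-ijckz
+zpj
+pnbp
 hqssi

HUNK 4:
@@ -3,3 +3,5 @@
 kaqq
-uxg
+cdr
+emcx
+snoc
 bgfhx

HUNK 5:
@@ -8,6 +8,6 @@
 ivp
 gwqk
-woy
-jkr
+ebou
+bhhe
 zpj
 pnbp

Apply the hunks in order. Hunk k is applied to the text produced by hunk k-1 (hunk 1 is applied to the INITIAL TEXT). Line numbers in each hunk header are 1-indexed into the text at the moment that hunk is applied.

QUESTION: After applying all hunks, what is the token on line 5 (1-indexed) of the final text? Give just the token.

Answer: emcx

Derivation:
Hunk 1: at line 1 remove [qqihn,ypvsw] add [bgfhx,ivp,gwqk] -> 14 lines: jhd isr bgfhx ivp gwqk woy jkr eeju ijckz hqssi csl qxtn tmb eilht
Hunk 2: at line 1 remove [isr] add [abnyw,kaqq,uxg] -> 16 lines: jhd abnyw kaqq uxg bgfhx ivp gwqk woy jkr eeju ijckz hqssi csl qxtn tmb eilht
Hunk 3: at line 9 remove [eeju,ijckz] add [zpj,pnbp] -> 16 lines: jhd abnyw kaqq uxg bgfhx ivp gwqk woy jkr zpj pnbp hqssi csl qxtn tmb eilht
Hunk 4: at line 3 remove [uxg] add [cdr,emcx,snoc] -> 18 lines: jhd abnyw kaqq cdr emcx snoc bgfhx ivp gwqk woy jkr zpj pnbp hqssi csl qxtn tmb eilht
Hunk 5: at line 8 remove [woy,jkr] add [ebou,bhhe] -> 18 lines: jhd abnyw kaqq cdr emcx snoc bgfhx ivp gwqk ebou bhhe zpj pnbp hqssi csl qxtn tmb eilht
Final line 5: emcx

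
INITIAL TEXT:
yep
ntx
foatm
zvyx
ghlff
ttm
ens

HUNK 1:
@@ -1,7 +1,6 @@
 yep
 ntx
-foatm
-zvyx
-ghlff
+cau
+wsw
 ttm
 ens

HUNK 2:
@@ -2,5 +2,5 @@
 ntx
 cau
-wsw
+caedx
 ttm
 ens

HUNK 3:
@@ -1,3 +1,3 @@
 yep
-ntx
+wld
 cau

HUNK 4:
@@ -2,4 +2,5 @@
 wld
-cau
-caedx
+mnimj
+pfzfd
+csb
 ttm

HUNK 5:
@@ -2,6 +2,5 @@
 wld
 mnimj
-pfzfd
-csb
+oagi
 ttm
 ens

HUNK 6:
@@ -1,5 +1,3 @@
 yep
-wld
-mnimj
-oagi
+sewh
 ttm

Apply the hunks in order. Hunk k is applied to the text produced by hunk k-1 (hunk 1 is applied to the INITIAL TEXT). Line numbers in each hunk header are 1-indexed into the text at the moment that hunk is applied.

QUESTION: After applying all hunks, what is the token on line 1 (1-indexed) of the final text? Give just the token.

Hunk 1: at line 1 remove [foatm,zvyx,ghlff] add [cau,wsw] -> 6 lines: yep ntx cau wsw ttm ens
Hunk 2: at line 2 remove [wsw] add [caedx] -> 6 lines: yep ntx cau caedx ttm ens
Hunk 3: at line 1 remove [ntx] add [wld] -> 6 lines: yep wld cau caedx ttm ens
Hunk 4: at line 2 remove [cau,caedx] add [mnimj,pfzfd,csb] -> 7 lines: yep wld mnimj pfzfd csb ttm ens
Hunk 5: at line 2 remove [pfzfd,csb] add [oagi] -> 6 lines: yep wld mnimj oagi ttm ens
Hunk 6: at line 1 remove [wld,mnimj,oagi] add [sewh] -> 4 lines: yep sewh ttm ens
Final line 1: yep

Answer: yep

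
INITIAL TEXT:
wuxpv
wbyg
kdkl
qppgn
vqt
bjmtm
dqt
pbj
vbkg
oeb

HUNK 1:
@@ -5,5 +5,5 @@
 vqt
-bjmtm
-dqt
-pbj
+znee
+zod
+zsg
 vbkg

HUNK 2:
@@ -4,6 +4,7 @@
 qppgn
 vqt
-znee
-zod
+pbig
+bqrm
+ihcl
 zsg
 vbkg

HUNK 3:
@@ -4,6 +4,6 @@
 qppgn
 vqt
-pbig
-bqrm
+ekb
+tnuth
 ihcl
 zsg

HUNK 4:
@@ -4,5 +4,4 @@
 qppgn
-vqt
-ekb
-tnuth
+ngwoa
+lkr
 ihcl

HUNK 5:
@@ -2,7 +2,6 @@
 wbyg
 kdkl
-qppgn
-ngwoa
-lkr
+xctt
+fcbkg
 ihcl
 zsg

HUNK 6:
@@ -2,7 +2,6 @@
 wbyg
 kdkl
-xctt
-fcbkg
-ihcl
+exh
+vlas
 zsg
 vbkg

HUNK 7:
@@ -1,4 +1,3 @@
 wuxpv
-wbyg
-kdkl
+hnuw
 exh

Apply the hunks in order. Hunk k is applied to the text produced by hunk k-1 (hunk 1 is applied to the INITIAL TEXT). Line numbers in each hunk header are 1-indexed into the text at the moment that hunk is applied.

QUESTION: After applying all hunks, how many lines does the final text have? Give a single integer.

Answer: 7

Derivation:
Hunk 1: at line 5 remove [bjmtm,dqt,pbj] add [znee,zod,zsg] -> 10 lines: wuxpv wbyg kdkl qppgn vqt znee zod zsg vbkg oeb
Hunk 2: at line 4 remove [znee,zod] add [pbig,bqrm,ihcl] -> 11 lines: wuxpv wbyg kdkl qppgn vqt pbig bqrm ihcl zsg vbkg oeb
Hunk 3: at line 4 remove [pbig,bqrm] add [ekb,tnuth] -> 11 lines: wuxpv wbyg kdkl qppgn vqt ekb tnuth ihcl zsg vbkg oeb
Hunk 4: at line 4 remove [vqt,ekb,tnuth] add [ngwoa,lkr] -> 10 lines: wuxpv wbyg kdkl qppgn ngwoa lkr ihcl zsg vbkg oeb
Hunk 5: at line 2 remove [qppgn,ngwoa,lkr] add [xctt,fcbkg] -> 9 lines: wuxpv wbyg kdkl xctt fcbkg ihcl zsg vbkg oeb
Hunk 6: at line 2 remove [xctt,fcbkg,ihcl] add [exh,vlas] -> 8 lines: wuxpv wbyg kdkl exh vlas zsg vbkg oeb
Hunk 7: at line 1 remove [wbyg,kdkl] add [hnuw] -> 7 lines: wuxpv hnuw exh vlas zsg vbkg oeb
Final line count: 7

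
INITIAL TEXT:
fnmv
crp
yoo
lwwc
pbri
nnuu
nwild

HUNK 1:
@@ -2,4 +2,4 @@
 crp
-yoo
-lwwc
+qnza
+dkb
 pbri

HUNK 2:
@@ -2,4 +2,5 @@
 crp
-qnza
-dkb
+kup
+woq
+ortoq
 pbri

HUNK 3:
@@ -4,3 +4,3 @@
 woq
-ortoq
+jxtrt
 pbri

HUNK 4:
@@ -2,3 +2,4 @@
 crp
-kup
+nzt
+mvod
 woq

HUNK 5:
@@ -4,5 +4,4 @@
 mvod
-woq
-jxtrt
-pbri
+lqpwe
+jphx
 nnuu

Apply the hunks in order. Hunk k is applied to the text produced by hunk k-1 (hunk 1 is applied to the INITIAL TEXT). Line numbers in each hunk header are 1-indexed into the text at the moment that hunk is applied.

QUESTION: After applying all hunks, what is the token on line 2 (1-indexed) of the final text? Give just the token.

Answer: crp

Derivation:
Hunk 1: at line 2 remove [yoo,lwwc] add [qnza,dkb] -> 7 lines: fnmv crp qnza dkb pbri nnuu nwild
Hunk 2: at line 2 remove [qnza,dkb] add [kup,woq,ortoq] -> 8 lines: fnmv crp kup woq ortoq pbri nnuu nwild
Hunk 3: at line 4 remove [ortoq] add [jxtrt] -> 8 lines: fnmv crp kup woq jxtrt pbri nnuu nwild
Hunk 4: at line 2 remove [kup] add [nzt,mvod] -> 9 lines: fnmv crp nzt mvod woq jxtrt pbri nnuu nwild
Hunk 5: at line 4 remove [woq,jxtrt,pbri] add [lqpwe,jphx] -> 8 lines: fnmv crp nzt mvod lqpwe jphx nnuu nwild
Final line 2: crp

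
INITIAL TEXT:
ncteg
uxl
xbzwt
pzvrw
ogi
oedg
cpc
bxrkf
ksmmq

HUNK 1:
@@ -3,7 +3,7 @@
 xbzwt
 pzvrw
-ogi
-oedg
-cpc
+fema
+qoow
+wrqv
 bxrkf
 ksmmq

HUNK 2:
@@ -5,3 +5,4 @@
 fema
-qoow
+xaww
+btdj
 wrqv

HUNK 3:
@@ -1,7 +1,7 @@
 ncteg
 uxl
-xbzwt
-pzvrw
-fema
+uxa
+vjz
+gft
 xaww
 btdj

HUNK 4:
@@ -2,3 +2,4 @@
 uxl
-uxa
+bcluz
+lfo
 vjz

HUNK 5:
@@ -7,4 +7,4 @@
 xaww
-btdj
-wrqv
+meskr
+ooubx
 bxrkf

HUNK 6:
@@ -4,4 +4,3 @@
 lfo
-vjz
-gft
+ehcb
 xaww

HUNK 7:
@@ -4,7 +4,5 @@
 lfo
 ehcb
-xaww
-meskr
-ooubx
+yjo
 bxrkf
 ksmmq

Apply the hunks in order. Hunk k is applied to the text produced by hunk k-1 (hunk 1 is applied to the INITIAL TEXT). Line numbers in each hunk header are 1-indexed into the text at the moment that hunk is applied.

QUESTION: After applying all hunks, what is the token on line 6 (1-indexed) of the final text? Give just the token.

Answer: yjo

Derivation:
Hunk 1: at line 3 remove [ogi,oedg,cpc] add [fema,qoow,wrqv] -> 9 lines: ncteg uxl xbzwt pzvrw fema qoow wrqv bxrkf ksmmq
Hunk 2: at line 5 remove [qoow] add [xaww,btdj] -> 10 lines: ncteg uxl xbzwt pzvrw fema xaww btdj wrqv bxrkf ksmmq
Hunk 3: at line 1 remove [xbzwt,pzvrw,fema] add [uxa,vjz,gft] -> 10 lines: ncteg uxl uxa vjz gft xaww btdj wrqv bxrkf ksmmq
Hunk 4: at line 2 remove [uxa] add [bcluz,lfo] -> 11 lines: ncteg uxl bcluz lfo vjz gft xaww btdj wrqv bxrkf ksmmq
Hunk 5: at line 7 remove [btdj,wrqv] add [meskr,ooubx] -> 11 lines: ncteg uxl bcluz lfo vjz gft xaww meskr ooubx bxrkf ksmmq
Hunk 6: at line 4 remove [vjz,gft] add [ehcb] -> 10 lines: ncteg uxl bcluz lfo ehcb xaww meskr ooubx bxrkf ksmmq
Hunk 7: at line 4 remove [xaww,meskr,ooubx] add [yjo] -> 8 lines: ncteg uxl bcluz lfo ehcb yjo bxrkf ksmmq
Final line 6: yjo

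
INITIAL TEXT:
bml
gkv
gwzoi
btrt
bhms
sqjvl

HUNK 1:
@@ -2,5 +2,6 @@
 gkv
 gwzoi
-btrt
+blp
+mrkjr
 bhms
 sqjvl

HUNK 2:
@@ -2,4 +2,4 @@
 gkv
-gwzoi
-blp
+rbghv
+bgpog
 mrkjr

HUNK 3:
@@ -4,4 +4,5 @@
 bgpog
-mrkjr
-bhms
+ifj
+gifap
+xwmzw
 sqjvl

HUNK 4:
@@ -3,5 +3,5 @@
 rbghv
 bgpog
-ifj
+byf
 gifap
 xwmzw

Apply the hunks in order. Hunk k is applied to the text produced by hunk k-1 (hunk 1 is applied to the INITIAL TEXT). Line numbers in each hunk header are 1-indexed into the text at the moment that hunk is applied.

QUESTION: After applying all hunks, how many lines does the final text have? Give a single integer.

Hunk 1: at line 2 remove [btrt] add [blp,mrkjr] -> 7 lines: bml gkv gwzoi blp mrkjr bhms sqjvl
Hunk 2: at line 2 remove [gwzoi,blp] add [rbghv,bgpog] -> 7 lines: bml gkv rbghv bgpog mrkjr bhms sqjvl
Hunk 3: at line 4 remove [mrkjr,bhms] add [ifj,gifap,xwmzw] -> 8 lines: bml gkv rbghv bgpog ifj gifap xwmzw sqjvl
Hunk 4: at line 3 remove [ifj] add [byf] -> 8 lines: bml gkv rbghv bgpog byf gifap xwmzw sqjvl
Final line count: 8

Answer: 8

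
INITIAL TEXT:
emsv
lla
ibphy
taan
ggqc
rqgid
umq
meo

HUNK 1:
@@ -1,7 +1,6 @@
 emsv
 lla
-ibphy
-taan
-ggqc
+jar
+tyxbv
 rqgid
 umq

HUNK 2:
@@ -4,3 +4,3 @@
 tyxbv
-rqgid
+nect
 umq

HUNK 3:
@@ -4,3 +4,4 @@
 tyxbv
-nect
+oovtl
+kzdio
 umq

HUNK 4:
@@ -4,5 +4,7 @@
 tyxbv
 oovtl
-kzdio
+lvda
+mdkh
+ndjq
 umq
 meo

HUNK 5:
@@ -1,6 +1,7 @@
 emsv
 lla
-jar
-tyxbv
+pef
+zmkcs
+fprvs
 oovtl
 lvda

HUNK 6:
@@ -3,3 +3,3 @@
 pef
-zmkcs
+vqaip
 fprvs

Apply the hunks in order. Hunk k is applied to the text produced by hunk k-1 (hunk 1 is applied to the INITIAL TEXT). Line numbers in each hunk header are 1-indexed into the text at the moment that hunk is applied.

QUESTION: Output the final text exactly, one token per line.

Hunk 1: at line 1 remove [ibphy,taan,ggqc] add [jar,tyxbv] -> 7 lines: emsv lla jar tyxbv rqgid umq meo
Hunk 2: at line 4 remove [rqgid] add [nect] -> 7 lines: emsv lla jar tyxbv nect umq meo
Hunk 3: at line 4 remove [nect] add [oovtl,kzdio] -> 8 lines: emsv lla jar tyxbv oovtl kzdio umq meo
Hunk 4: at line 4 remove [kzdio] add [lvda,mdkh,ndjq] -> 10 lines: emsv lla jar tyxbv oovtl lvda mdkh ndjq umq meo
Hunk 5: at line 1 remove [jar,tyxbv] add [pef,zmkcs,fprvs] -> 11 lines: emsv lla pef zmkcs fprvs oovtl lvda mdkh ndjq umq meo
Hunk 6: at line 3 remove [zmkcs] add [vqaip] -> 11 lines: emsv lla pef vqaip fprvs oovtl lvda mdkh ndjq umq meo

Answer: emsv
lla
pef
vqaip
fprvs
oovtl
lvda
mdkh
ndjq
umq
meo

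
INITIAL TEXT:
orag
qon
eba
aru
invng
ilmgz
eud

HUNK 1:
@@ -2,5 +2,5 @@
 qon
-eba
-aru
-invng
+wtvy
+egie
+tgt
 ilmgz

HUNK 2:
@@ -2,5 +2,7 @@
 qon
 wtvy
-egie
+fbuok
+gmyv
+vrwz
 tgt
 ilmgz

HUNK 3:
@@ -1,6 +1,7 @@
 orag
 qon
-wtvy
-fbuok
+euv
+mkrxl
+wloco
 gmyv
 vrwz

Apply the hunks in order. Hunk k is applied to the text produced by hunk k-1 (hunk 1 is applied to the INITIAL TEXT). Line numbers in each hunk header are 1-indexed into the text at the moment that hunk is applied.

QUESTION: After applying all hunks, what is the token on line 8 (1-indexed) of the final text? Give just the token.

Answer: tgt

Derivation:
Hunk 1: at line 2 remove [eba,aru,invng] add [wtvy,egie,tgt] -> 7 lines: orag qon wtvy egie tgt ilmgz eud
Hunk 2: at line 2 remove [egie] add [fbuok,gmyv,vrwz] -> 9 lines: orag qon wtvy fbuok gmyv vrwz tgt ilmgz eud
Hunk 3: at line 1 remove [wtvy,fbuok] add [euv,mkrxl,wloco] -> 10 lines: orag qon euv mkrxl wloco gmyv vrwz tgt ilmgz eud
Final line 8: tgt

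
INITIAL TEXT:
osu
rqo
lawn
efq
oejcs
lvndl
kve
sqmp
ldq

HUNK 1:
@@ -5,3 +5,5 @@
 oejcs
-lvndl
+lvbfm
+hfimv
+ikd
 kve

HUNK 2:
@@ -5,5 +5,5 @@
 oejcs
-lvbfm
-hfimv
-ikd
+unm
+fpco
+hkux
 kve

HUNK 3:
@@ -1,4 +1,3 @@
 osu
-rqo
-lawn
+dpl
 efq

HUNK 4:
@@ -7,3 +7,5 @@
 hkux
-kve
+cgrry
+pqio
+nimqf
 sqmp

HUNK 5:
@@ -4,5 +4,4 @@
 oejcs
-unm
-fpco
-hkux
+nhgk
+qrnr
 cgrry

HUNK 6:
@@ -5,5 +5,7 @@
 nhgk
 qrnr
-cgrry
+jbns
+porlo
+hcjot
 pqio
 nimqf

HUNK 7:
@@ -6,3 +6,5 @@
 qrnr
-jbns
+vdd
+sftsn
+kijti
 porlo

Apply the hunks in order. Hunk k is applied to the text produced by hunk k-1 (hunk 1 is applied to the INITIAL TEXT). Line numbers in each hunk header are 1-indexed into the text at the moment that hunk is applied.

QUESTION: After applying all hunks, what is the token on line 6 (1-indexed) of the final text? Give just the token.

Hunk 1: at line 5 remove [lvndl] add [lvbfm,hfimv,ikd] -> 11 lines: osu rqo lawn efq oejcs lvbfm hfimv ikd kve sqmp ldq
Hunk 2: at line 5 remove [lvbfm,hfimv,ikd] add [unm,fpco,hkux] -> 11 lines: osu rqo lawn efq oejcs unm fpco hkux kve sqmp ldq
Hunk 3: at line 1 remove [rqo,lawn] add [dpl] -> 10 lines: osu dpl efq oejcs unm fpco hkux kve sqmp ldq
Hunk 4: at line 7 remove [kve] add [cgrry,pqio,nimqf] -> 12 lines: osu dpl efq oejcs unm fpco hkux cgrry pqio nimqf sqmp ldq
Hunk 5: at line 4 remove [unm,fpco,hkux] add [nhgk,qrnr] -> 11 lines: osu dpl efq oejcs nhgk qrnr cgrry pqio nimqf sqmp ldq
Hunk 6: at line 5 remove [cgrry] add [jbns,porlo,hcjot] -> 13 lines: osu dpl efq oejcs nhgk qrnr jbns porlo hcjot pqio nimqf sqmp ldq
Hunk 7: at line 6 remove [jbns] add [vdd,sftsn,kijti] -> 15 lines: osu dpl efq oejcs nhgk qrnr vdd sftsn kijti porlo hcjot pqio nimqf sqmp ldq
Final line 6: qrnr

Answer: qrnr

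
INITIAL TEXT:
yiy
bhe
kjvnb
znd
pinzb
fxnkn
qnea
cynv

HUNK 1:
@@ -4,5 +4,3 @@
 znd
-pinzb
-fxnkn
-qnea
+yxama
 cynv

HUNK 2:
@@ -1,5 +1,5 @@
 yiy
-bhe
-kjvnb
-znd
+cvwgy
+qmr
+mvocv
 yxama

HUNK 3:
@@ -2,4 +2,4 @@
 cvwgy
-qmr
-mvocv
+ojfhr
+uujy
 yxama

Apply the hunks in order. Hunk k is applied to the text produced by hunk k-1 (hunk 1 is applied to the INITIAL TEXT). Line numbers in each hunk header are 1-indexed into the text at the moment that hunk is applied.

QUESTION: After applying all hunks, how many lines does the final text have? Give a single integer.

Answer: 6

Derivation:
Hunk 1: at line 4 remove [pinzb,fxnkn,qnea] add [yxama] -> 6 lines: yiy bhe kjvnb znd yxama cynv
Hunk 2: at line 1 remove [bhe,kjvnb,znd] add [cvwgy,qmr,mvocv] -> 6 lines: yiy cvwgy qmr mvocv yxama cynv
Hunk 3: at line 2 remove [qmr,mvocv] add [ojfhr,uujy] -> 6 lines: yiy cvwgy ojfhr uujy yxama cynv
Final line count: 6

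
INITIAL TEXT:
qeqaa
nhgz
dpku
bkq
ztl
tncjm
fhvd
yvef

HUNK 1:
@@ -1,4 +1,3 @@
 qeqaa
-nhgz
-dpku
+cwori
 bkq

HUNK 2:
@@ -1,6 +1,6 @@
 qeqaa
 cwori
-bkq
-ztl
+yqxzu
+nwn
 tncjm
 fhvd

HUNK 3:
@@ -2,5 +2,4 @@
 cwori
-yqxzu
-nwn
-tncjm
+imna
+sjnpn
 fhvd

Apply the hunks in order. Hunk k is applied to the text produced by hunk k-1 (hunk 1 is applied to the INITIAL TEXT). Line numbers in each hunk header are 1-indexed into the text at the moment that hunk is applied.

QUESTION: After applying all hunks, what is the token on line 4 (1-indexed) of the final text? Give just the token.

Hunk 1: at line 1 remove [nhgz,dpku] add [cwori] -> 7 lines: qeqaa cwori bkq ztl tncjm fhvd yvef
Hunk 2: at line 1 remove [bkq,ztl] add [yqxzu,nwn] -> 7 lines: qeqaa cwori yqxzu nwn tncjm fhvd yvef
Hunk 3: at line 2 remove [yqxzu,nwn,tncjm] add [imna,sjnpn] -> 6 lines: qeqaa cwori imna sjnpn fhvd yvef
Final line 4: sjnpn

Answer: sjnpn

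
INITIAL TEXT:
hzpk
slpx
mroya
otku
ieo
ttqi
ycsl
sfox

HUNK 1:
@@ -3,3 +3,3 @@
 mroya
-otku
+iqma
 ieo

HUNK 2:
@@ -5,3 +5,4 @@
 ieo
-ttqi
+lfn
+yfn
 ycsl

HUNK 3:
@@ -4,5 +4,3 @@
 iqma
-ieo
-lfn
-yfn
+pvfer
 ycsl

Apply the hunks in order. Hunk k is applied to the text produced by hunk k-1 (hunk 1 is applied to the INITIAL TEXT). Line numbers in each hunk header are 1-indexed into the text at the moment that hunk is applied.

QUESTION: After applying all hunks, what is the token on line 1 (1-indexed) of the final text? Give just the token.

Answer: hzpk

Derivation:
Hunk 1: at line 3 remove [otku] add [iqma] -> 8 lines: hzpk slpx mroya iqma ieo ttqi ycsl sfox
Hunk 2: at line 5 remove [ttqi] add [lfn,yfn] -> 9 lines: hzpk slpx mroya iqma ieo lfn yfn ycsl sfox
Hunk 3: at line 4 remove [ieo,lfn,yfn] add [pvfer] -> 7 lines: hzpk slpx mroya iqma pvfer ycsl sfox
Final line 1: hzpk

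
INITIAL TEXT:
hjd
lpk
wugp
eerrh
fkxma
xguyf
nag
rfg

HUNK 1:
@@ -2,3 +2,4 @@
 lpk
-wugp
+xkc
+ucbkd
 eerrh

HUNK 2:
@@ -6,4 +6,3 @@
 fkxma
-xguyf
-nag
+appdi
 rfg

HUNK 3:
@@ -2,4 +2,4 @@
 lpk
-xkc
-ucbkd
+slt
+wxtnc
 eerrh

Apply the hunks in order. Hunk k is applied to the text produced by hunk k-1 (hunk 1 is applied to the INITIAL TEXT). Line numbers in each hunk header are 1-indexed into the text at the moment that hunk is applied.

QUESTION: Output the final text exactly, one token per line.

Answer: hjd
lpk
slt
wxtnc
eerrh
fkxma
appdi
rfg

Derivation:
Hunk 1: at line 2 remove [wugp] add [xkc,ucbkd] -> 9 lines: hjd lpk xkc ucbkd eerrh fkxma xguyf nag rfg
Hunk 2: at line 6 remove [xguyf,nag] add [appdi] -> 8 lines: hjd lpk xkc ucbkd eerrh fkxma appdi rfg
Hunk 3: at line 2 remove [xkc,ucbkd] add [slt,wxtnc] -> 8 lines: hjd lpk slt wxtnc eerrh fkxma appdi rfg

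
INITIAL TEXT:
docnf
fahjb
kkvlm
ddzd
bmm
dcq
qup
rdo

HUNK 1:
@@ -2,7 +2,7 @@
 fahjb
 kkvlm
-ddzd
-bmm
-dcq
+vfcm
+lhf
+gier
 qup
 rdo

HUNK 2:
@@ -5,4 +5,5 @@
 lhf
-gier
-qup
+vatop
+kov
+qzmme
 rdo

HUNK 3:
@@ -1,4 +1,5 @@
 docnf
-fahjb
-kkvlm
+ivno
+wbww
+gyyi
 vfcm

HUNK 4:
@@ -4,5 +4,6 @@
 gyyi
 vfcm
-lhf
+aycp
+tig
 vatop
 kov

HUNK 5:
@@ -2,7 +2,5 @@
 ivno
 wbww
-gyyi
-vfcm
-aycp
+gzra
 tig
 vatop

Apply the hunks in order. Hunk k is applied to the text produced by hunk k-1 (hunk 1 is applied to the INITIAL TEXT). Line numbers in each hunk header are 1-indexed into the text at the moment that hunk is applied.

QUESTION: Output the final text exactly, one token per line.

Hunk 1: at line 2 remove [ddzd,bmm,dcq] add [vfcm,lhf,gier] -> 8 lines: docnf fahjb kkvlm vfcm lhf gier qup rdo
Hunk 2: at line 5 remove [gier,qup] add [vatop,kov,qzmme] -> 9 lines: docnf fahjb kkvlm vfcm lhf vatop kov qzmme rdo
Hunk 3: at line 1 remove [fahjb,kkvlm] add [ivno,wbww,gyyi] -> 10 lines: docnf ivno wbww gyyi vfcm lhf vatop kov qzmme rdo
Hunk 4: at line 4 remove [lhf] add [aycp,tig] -> 11 lines: docnf ivno wbww gyyi vfcm aycp tig vatop kov qzmme rdo
Hunk 5: at line 2 remove [gyyi,vfcm,aycp] add [gzra] -> 9 lines: docnf ivno wbww gzra tig vatop kov qzmme rdo

Answer: docnf
ivno
wbww
gzra
tig
vatop
kov
qzmme
rdo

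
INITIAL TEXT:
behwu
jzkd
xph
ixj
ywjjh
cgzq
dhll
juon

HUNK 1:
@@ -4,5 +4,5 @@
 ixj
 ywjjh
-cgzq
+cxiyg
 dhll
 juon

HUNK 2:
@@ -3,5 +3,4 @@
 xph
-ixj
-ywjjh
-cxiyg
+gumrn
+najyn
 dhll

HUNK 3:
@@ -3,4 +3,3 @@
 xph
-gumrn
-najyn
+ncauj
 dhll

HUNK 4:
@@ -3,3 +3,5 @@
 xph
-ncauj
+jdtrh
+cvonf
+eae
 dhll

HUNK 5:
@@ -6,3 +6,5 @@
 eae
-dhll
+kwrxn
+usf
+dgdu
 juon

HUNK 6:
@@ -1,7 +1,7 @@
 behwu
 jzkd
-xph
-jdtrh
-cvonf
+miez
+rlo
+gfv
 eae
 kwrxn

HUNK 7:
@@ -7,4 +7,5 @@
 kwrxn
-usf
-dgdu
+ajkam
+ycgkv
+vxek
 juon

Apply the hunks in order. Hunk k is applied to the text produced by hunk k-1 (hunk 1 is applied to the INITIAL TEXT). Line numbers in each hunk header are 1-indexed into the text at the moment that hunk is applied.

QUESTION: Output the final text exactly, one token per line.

Answer: behwu
jzkd
miez
rlo
gfv
eae
kwrxn
ajkam
ycgkv
vxek
juon

Derivation:
Hunk 1: at line 4 remove [cgzq] add [cxiyg] -> 8 lines: behwu jzkd xph ixj ywjjh cxiyg dhll juon
Hunk 2: at line 3 remove [ixj,ywjjh,cxiyg] add [gumrn,najyn] -> 7 lines: behwu jzkd xph gumrn najyn dhll juon
Hunk 3: at line 3 remove [gumrn,najyn] add [ncauj] -> 6 lines: behwu jzkd xph ncauj dhll juon
Hunk 4: at line 3 remove [ncauj] add [jdtrh,cvonf,eae] -> 8 lines: behwu jzkd xph jdtrh cvonf eae dhll juon
Hunk 5: at line 6 remove [dhll] add [kwrxn,usf,dgdu] -> 10 lines: behwu jzkd xph jdtrh cvonf eae kwrxn usf dgdu juon
Hunk 6: at line 1 remove [xph,jdtrh,cvonf] add [miez,rlo,gfv] -> 10 lines: behwu jzkd miez rlo gfv eae kwrxn usf dgdu juon
Hunk 7: at line 7 remove [usf,dgdu] add [ajkam,ycgkv,vxek] -> 11 lines: behwu jzkd miez rlo gfv eae kwrxn ajkam ycgkv vxek juon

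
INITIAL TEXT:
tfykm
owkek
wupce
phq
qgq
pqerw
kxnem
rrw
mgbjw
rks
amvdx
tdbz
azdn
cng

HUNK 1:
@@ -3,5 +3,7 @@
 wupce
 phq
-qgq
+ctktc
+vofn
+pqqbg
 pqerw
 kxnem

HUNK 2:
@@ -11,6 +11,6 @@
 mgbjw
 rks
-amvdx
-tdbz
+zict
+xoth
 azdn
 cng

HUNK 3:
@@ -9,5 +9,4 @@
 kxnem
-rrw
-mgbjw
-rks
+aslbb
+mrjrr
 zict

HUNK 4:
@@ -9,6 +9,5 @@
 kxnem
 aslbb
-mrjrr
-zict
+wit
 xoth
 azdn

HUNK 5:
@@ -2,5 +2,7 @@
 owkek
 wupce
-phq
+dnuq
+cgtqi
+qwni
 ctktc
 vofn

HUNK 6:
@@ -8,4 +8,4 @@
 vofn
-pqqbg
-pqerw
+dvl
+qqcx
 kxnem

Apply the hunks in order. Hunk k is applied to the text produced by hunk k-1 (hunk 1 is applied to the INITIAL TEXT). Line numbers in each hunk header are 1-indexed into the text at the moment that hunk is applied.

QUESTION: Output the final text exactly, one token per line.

Answer: tfykm
owkek
wupce
dnuq
cgtqi
qwni
ctktc
vofn
dvl
qqcx
kxnem
aslbb
wit
xoth
azdn
cng

Derivation:
Hunk 1: at line 3 remove [qgq] add [ctktc,vofn,pqqbg] -> 16 lines: tfykm owkek wupce phq ctktc vofn pqqbg pqerw kxnem rrw mgbjw rks amvdx tdbz azdn cng
Hunk 2: at line 11 remove [amvdx,tdbz] add [zict,xoth] -> 16 lines: tfykm owkek wupce phq ctktc vofn pqqbg pqerw kxnem rrw mgbjw rks zict xoth azdn cng
Hunk 3: at line 9 remove [rrw,mgbjw,rks] add [aslbb,mrjrr] -> 15 lines: tfykm owkek wupce phq ctktc vofn pqqbg pqerw kxnem aslbb mrjrr zict xoth azdn cng
Hunk 4: at line 9 remove [mrjrr,zict] add [wit] -> 14 lines: tfykm owkek wupce phq ctktc vofn pqqbg pqerw kxnem aslbb wit xoth azdn cng
Hunk 5: at line 2 remove [phq] add [dnuq,cgtqi,qwni] -> 16 lines: tfykm owkek wupce dnuq cgtqi qwni ctktc vofn pqqbg pqerw kxnem aslbb wit xoth azdn cng
Hunk 6: at line 8 remove [pqqbg,pqerw] add [dvl,qqcx] -> 16 lines: tfykm owkek wupce dnuq cgtqi qwni ctktc vofn dvl qqcx kxnem aslbb wit xoth azdn cng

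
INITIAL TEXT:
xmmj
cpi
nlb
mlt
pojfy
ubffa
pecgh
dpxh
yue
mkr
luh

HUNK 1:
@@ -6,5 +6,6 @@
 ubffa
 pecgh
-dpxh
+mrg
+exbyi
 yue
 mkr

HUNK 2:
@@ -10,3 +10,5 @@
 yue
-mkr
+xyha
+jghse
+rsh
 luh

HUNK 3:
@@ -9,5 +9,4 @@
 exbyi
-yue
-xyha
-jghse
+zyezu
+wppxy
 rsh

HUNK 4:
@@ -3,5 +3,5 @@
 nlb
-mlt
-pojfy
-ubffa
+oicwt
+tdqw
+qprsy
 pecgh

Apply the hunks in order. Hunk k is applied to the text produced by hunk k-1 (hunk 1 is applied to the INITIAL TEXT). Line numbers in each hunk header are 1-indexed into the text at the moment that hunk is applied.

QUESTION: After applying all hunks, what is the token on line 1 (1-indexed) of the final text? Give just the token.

Hunk 1: at line 6 remove [dpxh] add [mrg,exbyi] -> 12 lines: xmmj cpi nlb mlt pojfy ubffa pecgh mrg exbyi yue mkr luh
Hunk 2: at line 10 remove [mkr] add [xyha,jghse,rsh] -> 14 lines: xmmj cpi nlb mlt pojfy ubffa pecgh mrg exbyi yue xyha jghse rsh luh
Hunk 3: at line 9 remove [yue,xyha,jghse] add [zyezu,wppxy] -> 13 lines: xmmj cpi nlb mlt pojfy ubffa pecgh mrg exbyi zyezu wppxy rsh luh
Hunk 4: at line 3 remove [mlt,pojfy,ubffa] add [oicwt,tdqw,qprsy] -> 13 lines: xmmj cpi nlb oicwt tdqw qprsy pecgh mrg exbyi zyezu wppxy rsh luh
Final line 1: xmmj

Answer: xmmj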